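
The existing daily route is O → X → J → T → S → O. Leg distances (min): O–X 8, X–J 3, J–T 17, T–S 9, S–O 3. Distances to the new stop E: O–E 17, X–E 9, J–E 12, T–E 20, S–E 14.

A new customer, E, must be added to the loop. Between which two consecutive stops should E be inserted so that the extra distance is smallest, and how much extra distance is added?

Insertion cost between consecutive stops i–j is d(i,E) + d(E,j) − d(i,j):
  between O and X: 17 + 9 − 8 = 18
  between X and J: 9 + 12 − 3 = 18
  between J and T: 12 + 20 − 17 = 15
  between T and S: 20 + 14 − 9 = 25
  between S and O: 14 + 17 − 3 = 28
Cheapest insertion is between J and T, adding 15.
New total = 40 + 15 = 55.

Minimum extra distance: 15 min, inserting E between J and T.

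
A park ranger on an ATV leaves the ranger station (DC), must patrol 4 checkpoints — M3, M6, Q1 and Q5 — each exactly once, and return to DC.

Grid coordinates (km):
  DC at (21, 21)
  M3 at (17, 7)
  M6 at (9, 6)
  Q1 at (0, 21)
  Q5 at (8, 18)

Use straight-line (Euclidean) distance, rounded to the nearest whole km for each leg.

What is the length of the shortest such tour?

62 km — the shortest possible round trip.

With 4 stops there are 4!/2 = 12 distinct round trips (a route and its reverse cost the same).
DC-M3-M6-Q1-Q5-DC: 15+8+17+9+13 = 62
DC-M3-M6-Q5-Q1-DC: 15+8+12+9+21 = 65
DC-M3-Q1-M6-Q5-DC: 15+22+17+12+13 = 79
DC-M3-Q1-Q5-M6-DC: 15+22+9+12+19 = 77
DC-M3-Q5-M6-Q1-DC: 15+14+12+17+21 = 79
DC-M3-Q5-Q1-M6-DC: 15+14+9+17+19 = 74
DC-M6-M3-Q1-Q5-DC: 19+8+22+9+13 = 71
DC-M6-M3-Q5-Q1-DC: 19+8+14+9+21 = 71
DC-M6-Q1-M3-Q5-DC: 19+17+22+14+13 = 85
DC-M6-Q5-M3-Q1-DC: 19+12+14+22+21 = 88
DC-Q1-M3-M6-Q5-DC: 21+22+8+12+13 = 76
DC-Q1-M6-M3-Q5-DC: 21+17+8+14+13 = 73
The minimum is 62.
One optimal route: DC → M3 → M6 → Q1 → Q5 → DC (or its reverse).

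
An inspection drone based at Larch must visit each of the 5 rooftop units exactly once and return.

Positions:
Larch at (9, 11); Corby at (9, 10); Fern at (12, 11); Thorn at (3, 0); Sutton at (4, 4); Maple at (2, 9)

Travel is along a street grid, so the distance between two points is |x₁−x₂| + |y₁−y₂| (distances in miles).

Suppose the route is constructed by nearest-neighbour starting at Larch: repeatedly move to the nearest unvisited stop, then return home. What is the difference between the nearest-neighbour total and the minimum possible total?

4 miles longer than the optimal tour.

Larch: Corby=1, Fern=3, Maple=9, Sutton=12, Thorn=17 ⇒ Corby
Corby: Fern=4, Maple=8, Sutton=11, Thorn=16 ⇒ Fern
Fern: Maple=12, Sutton=15, Thorn=20 ⇒ Maple
Maple: Sutton=7, Thorn=10 ⇒ Sutton
Sutton: Thorn=5 ⇒ Thorn
NN route Larch → Corby → Fern → Maple → Sutton → Thorn → Larch costs 46.
Optimal: Larch → Corby → Sutton → Thorn → Maple → Fern → Larch costs 42 (by enumerating all 60 distinct tours).
Excess = 46 − 42 = 4.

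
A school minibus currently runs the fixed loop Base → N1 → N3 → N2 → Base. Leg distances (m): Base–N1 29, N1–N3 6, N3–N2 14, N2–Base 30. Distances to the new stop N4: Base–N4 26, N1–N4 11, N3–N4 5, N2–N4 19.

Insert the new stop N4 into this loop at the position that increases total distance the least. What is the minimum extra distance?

Insertion cost between consecutive stops i–j is d(i,N4) + d(N4,j) − d(i,j):
  between Base and N1: 26 + 11 − 29 = 8
  between N1 and N3: 11 + 5 − 6 = 10
  between N3 and N2: 5 + 19 − 14 = 10
  between N2 and Base: 19 + 26 − 30 = 15
Cheapest insertion is between Base and N1, adding 8.
New total = 79 + 8 = 87.

Minimum extra distance: 8 m, inserting N4 between Base and N1.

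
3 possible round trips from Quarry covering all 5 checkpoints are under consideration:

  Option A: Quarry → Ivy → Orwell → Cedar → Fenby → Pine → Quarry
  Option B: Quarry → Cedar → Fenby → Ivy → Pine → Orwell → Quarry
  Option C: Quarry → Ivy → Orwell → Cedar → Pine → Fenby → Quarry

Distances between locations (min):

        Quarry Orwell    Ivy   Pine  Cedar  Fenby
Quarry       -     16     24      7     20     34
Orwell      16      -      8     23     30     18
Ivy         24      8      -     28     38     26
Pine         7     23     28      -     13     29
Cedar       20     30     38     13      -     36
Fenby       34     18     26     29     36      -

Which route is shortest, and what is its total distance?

Option A: 24 + 8 + 30 + 36 + 29 + 7 = 134
Option B: 20 + 36 + 26 + 28 + 23 + 16 = 149
Option C: 24 + 8 + 30 + 13 + 29 + 34 = 138

Shortest is Option A, total 134 min.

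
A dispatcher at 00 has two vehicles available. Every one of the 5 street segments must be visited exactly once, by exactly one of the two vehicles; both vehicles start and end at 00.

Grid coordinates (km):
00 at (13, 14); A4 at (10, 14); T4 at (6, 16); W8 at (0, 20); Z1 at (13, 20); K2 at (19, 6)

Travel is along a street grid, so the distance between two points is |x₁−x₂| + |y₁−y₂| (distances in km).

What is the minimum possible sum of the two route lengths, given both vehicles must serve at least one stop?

There are 2^4 − 1 = 15 ways to divide the 5 stops into two non-empty groups. For each, the best each vehicle can do is its own shortest tour through its group:
  {A4} + {T4, W8, Z1, K2}: 6 + 66 = 72
  {T4} + {A4, W8, Z1, K2}: 18 + 66 = 84
  {A4, T4} + {W8, Z1, K2}: 18 + 66 = 84
  {W8} + {A4, T4, Z1, K2}: 38 + 54 = 92
  {A4, W8} + {T4, Z1, K2}: 38 + 54 = 92
  {T4, W8} + {A4, Z1, K2}: 38 + 46 = 84
  … (15 splits in total)
  {A4, T4, W8, Z1} + {K2}: 38 + 28 = 66  ← best
Best: vehicle 1 00 → A4 → T4 → W8 → Z1 → 00 = 38; vehicle 2 00 → K2 → 00 = 28; combined 66.

66 km — the smallest possible combined total.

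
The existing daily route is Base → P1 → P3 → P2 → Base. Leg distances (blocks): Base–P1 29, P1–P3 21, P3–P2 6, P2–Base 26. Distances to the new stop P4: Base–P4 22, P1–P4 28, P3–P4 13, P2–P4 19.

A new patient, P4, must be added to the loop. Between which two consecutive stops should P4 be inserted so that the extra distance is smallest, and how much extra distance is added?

Minimum extra distance: 15 blocks, inserting P4 between P2 and Base.

Insertion cost between consecutive stops i–j is d(i,P4) + d(P4,j) − d(i,j):
  between Base and P1: 22 + 28 − 29 = 21
  between P1 and P3: 28 + 13 − 21 = 20
  between P3 and P2: 13 + 19 − 6 = 26
  between P2 and Base: 19 + 22 − 26 = 15
Cheapest insertion is between P2 and Base, adding 15.
New total = 82 + 15 = 97.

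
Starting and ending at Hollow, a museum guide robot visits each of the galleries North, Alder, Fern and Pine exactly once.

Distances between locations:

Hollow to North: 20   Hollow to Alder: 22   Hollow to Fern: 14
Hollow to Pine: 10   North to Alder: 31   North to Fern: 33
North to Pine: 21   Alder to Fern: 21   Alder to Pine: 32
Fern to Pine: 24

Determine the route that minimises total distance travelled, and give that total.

Minimum total distance: 97.

Hollow-North-Alder-Fern-Pine-Hollow: 20+31+21+24+10 = 106
Hollow-North-Alder-Pine-Fern-Hollow: 20+31+32+24+14 = 121
Hollow-North-Fern-Alder-Pine-Hollow: 20+33+21+32+10 = 116
Hollow-North-Fern-Pine-Alder-Hollow: 20+33+24+32+22 = 131
Hollow-North-Pine-Alder-Fern-Hollow: 20+21+32+21+14 = 108
Hollow-North-Pine-Fern-Alder-Hollow: 20+21+24+21+22 = 108
Hollow-Alder-North-Fern-Pine-Hollow: 22+31+33+24+10 = 120
Hollow-Alder-North-Pine-Fern-Hollow: 22+31+21+24+14 = 112
Hollow-Alder-Fern-North-Pine-Hollow: 22+21+33+21+10 = 107
Hollow-Alder-Pine-North-Fern-Hollow: 22+32+21+33+14 = 122
Hollow-Fern-North-Alder-Pine-Hollow: 14+33+31+32+10 = 120
Hollow-Fern-Alder-North-Pine-Hollow: 14+21+31+21+10 = 97
The minimum is 97.
One optimal route: Hollow → Fern → Alder → North → Pine → Hollow (or its reverse).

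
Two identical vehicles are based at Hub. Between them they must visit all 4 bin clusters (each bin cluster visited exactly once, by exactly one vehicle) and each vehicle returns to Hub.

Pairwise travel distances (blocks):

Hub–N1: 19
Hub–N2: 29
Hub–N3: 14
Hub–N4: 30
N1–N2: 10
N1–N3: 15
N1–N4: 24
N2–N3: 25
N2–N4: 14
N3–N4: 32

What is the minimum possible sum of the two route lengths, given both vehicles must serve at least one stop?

Try each way of splitting the stops between the two vehicles (each non-empty) and, for each split, find the best tour for each vehicle:
  {N1} + {N2, N3, N4}: 38 + 83 = 121
  {N2} + {N1, N3, N4}: 58 + 83 = 141
  {N1, N2} + {N3, N4}: 58 + 76 = 134
  {N3} + {N1, N2, N4}: 28 + 73 = 101
  {N1, N3} + {N2, N4}: 48 + 73 = 121
  {N2, N3} + {N1, N4}: 68 + 73 = 141
  … (7 splits in total)
Best: vehicle 1 Hub → N3 → Hub = 28; vehicle 2 Hub → N1 → N2 → N4 → Hub = 73; combined 101.

Minimum combined distance: 101 blocks.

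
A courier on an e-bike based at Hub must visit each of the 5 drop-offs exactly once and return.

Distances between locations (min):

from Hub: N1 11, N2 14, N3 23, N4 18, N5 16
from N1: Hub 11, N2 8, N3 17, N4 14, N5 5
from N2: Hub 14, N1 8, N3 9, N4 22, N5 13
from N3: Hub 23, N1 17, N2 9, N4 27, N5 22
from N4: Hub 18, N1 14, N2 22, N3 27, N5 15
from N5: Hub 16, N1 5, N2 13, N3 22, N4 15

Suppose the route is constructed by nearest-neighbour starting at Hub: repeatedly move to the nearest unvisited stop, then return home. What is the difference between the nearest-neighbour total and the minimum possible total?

Hub: N1=11, N2=14, N5=16, N4=18, N3=23 ⇒ N1
N1: N5=5, N2=8, N4=14, N3=17 ⇒ N5
N5: N2=13, N4=15, N3=22 ⇒ N2
N2: N3=9, N4=22 ⇒ N3
N3: N4=27 ⇒ N4
NN route Hub → N1 → N5 → N2 → N3 → N4 → Hub costs 83.
Optimal: Hub → N2 → N3 → N1 → N5 → N4 → Hub costs 78 (by enumerating all 60 distinct tours).
Excess = 83 − 78 = 5.

Excess over optimum: 5 min.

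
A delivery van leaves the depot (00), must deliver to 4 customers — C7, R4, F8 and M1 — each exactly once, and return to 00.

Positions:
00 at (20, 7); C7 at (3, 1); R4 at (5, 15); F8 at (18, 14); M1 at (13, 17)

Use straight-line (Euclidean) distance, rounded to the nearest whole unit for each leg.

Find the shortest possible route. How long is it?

00-C7-R4-F8-M1-00: 18+14+13+6+12 = 63
00-C7-R4-M1-F8-00: 18+14+8+6+7 = 53
00-C7-F8-R4-M1-00: 18+20+13+8+12 = 71
00-C7-F8-M1-R4-00: 18+20+6+8+17 = 69
00-C7-M1-R4-F8-00: 18+19+8+13+7 = 65
00-C7-M1-F8-R4-00: 18+19+6+13+17 = 73
00-R4-C7-F8-M1-00: 17+14+20+6+12 = 69
00-R4-C7-M1-F8-00: 17+14+19+6+7 = 63
00-R4-F8-C7-M1-00: 17+13+20+19+12 = 81
00-R4-M1-C7-F8-00: 17+8+19+20+7 = 71
00-F8-C7-R4-M1-00: 7+20+14+8+12 = 61
00-F8-R4-C7-M1-00: 7+13+14+19+12 = 65
The minimum is 53.
One optimal route: 00 → C7 → R4 → M1 → F8 → 00 (or its reverse).

Minimum total distance: 53.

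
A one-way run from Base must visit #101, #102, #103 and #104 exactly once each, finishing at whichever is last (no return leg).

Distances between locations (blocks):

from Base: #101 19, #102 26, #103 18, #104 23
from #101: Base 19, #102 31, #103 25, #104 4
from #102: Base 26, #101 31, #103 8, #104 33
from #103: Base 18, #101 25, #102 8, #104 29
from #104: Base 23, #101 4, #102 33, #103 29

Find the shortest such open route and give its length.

Minimum one-way distance = 60 blocks.

There are 4! = 24 possible orderings.
Base - #101 - #102 - #103 - #104: 19+31+8+29 = 87
Base - #101 - #102 - #104 - #103: 19+31+33+29 = 112
Base - #101 - #103 - #102 - #104: 19+25+8+33 = 85
Base - #101 - #103 - #104 - #102: 19+25+29+33 = 106
Base - #101 - #104 - #102 - #103: 19+4+33+8 = 64
Base - #101 - #104 - #103 - #102: 19+4+29+8 = 60
Base - #102 - #101 - #103 - #104: 26+31+25+29 = 111
Base - #102 - #101 - #104 - #103: 26+31+4+29 = 90
Base - #102 - #103 - #101 - #104: 26+8+25+4 = 63
Base - #102 - #103 - #104 - #101: 26+8+29+4 = 67
Base - #102 - #104 - #101 - #103: 26+33+4+25 = 88
Base - #102 - #104 - #103 - #101: 26+33+29+25 = 113
Base - #103 - #101 - #102 - #104: 18+25+31+33 = 107
Base - #103 - #101 - #104 - #102: 18+25+4+33 = 80
… (10 more)
The minimum is 60.
One shortest path: Base → #101 → #104 → #103 → #102.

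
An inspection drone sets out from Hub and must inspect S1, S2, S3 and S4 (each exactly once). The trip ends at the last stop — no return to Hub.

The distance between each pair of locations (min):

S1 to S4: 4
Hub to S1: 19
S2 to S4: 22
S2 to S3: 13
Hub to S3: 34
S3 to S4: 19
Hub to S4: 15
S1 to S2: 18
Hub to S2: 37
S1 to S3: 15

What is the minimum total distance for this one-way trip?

There are 4! = 24 possible orderings.
Hub→S1→S2→S3→S4: 19+18+13+19 = 69
Hub→S1→S2→S4→S3: 19+18+22+19 = 78
Hub→S1→S3→S2→S4: 19+15+13+22 = 69
Hub→S1→S3→S4→S2: 19+15+19+22 = 75
Hub→S1→S4→S2→S3: 19+4+22+13 = 58
Hub→S1→S4→S3→S2: 19+4+19+13 = 55
Hub→S2→S1→S3→S4: 37+18+15+19 = 89
Hub→S2→S1→S4→S3: 37+18+4+19 = 78
Hub→S2→S3→S1→S4: 37+13+15+4 = 69
Hub→S2→S3→S4→S1: 37+13+19+4 = 73
Hub→S2→S4→S1→S3: 37+22+4+15 = 78
Hub→S2→S4→S3→S1: 37+22+19+15 = 93
Hub→S3→S1→S2→S4: 34+15+18+22 = 89
Hub→S3→S1→S4→S2: 34+15+4+22 = 75
… (10 more)
Hub→S4→S1→S3→S2: 15+4+15+13 = 47  ← best
The minimum is 47.
One shortest path: Hub → S4 → S1 → S3 → S2.

Shortest open route: 47 min.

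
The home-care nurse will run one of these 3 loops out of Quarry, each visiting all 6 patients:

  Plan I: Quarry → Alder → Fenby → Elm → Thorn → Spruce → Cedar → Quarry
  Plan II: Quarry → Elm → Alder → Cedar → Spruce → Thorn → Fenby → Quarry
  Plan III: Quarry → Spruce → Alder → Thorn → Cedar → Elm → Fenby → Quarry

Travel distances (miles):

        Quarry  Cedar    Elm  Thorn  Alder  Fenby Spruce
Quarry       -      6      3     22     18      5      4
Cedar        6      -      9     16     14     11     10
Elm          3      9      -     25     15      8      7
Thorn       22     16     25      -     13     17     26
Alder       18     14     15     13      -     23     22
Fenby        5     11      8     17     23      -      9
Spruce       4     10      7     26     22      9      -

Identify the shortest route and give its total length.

77 miles — Plan III is the shortest.

Plan I: 18 + 23 + 8 + 25 + 26 + 10 + 6 = 116
Plan II: 3 + 15 + 14 + 10 + 26 + 17 + 5 = 90
Plan III: 4 + 22 + 13 + 16 + 9 + 8 + 5 = 77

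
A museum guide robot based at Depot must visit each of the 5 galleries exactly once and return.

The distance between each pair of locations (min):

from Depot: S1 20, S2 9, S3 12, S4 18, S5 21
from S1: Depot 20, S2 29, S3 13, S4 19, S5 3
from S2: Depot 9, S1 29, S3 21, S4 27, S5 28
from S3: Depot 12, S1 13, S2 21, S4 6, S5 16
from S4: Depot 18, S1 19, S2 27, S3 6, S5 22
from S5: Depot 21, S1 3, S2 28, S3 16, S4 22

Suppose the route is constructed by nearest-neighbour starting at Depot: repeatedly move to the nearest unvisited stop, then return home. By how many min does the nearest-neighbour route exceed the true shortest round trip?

From Depot: S2=9, S3=12, S4=18, S1=20, S5=21 → choose S2 (9).
From S2: S3=21, S4=27, S5=28, S1=29 → choose S3 (21).
From S3: S4=6, S1=13, S5=16 → choose S4 (6).
From S4: S1=19, S5=22 → choose S1 (19).
From S1: S5=3 → choose S5 (3).
NN route Depot → S2 → S3 → S4 → S1 → S5 → Depot costs 79.
Optimal: Depot → S2 → S5 → S1 → S3 → S4 → Depot costs 77 (by enumerating all 60 distinct tours).
Excess = 79 − 77 = 2.

2 min longer than the optimal tour.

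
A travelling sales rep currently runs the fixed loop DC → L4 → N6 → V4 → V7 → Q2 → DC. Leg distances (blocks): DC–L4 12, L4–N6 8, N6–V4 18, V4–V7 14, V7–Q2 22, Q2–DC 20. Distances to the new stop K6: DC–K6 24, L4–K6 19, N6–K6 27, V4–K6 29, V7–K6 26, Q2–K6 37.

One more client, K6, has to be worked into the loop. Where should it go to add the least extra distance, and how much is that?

Adding 31 blocks by placing K6 on the DC–L4 leg.

Insertion cost between consecutive stops i–j is d(i,K6) + d(K6,j) − d(i,j):
  between DC and L4: 24 + 19 − 12 = 31
  between L4 and N6: 19 + 27 − 8 = 38
  between N6 and V4: 27 + 29 − 18 = 38
  between V4 and V7: 29 + 26 − 14 = 41
  between V7 and Q2: 26 + 37 − 22 = 41
  between Q2 and DC: 37 + 24 − 20 = 41
Cheapest insertion is between DC and L4, adding 31.
New total = 94 + 31 = 125.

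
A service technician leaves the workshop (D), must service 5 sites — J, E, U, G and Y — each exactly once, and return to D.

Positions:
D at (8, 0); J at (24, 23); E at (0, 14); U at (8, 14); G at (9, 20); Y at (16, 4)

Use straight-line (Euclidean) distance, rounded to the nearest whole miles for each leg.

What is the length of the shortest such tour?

With 5 stops there are 5!/2 = 60 distinct round trips (a route and its reverse cost the same).
D-J-E-U-G-Y-D: 28+26+8+6+17+9 = 94
D-J-E-U-Y-G-D: 28+26+8+13+17+20 = 112
D-J-E-G-U-Y-D: 28+26+11+6+13+9 = 93
D-J-E-G-Y-U-D: 28+26+11+17+13+14 = 109
D-J-E-Y-U-G-D: 28+26+19+13+6+20 = 112
D-J-E-Y-G-U-D: 28+26+19+17+6+14 = 110
D-J-U-E-G-Y-D: 28+18+8+11+17+9 = 91
D-J-U-E-Y-G-D: 28+18+8+19+17+20 = 110
D-J-U-G-E-Y-D: 28+18+6+11+19+9 = 91
D-J-U-G-Y-E-D: 28+18+6+17+19+16 = 104
D-J-U-Y-E-G-D: 28+18+13+19+11+20 = 109
D-J-U-Y-G-E-D: 28+18+13+17+11+16 = 103
D-J-G-E-U-Y-D: 28+15+11+8+13+9 = 84
D-J-G-E-Y-U-D: 28+15+11+19+13+14 = 100
… (46 more)
D-E-U-G-J-Y-D: 16+8+6+15+21+9 = 75  ← best
The minimum is 75.
One optimal route: D → E → U → G → J → Y → D (or its reverse).

Shortest round trip = 75 miles.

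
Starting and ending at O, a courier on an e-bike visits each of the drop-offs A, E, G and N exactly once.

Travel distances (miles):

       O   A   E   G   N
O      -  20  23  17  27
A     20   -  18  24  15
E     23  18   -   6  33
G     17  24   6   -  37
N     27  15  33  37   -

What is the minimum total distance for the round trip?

There are 12 distinct closed tours to check (reversals are equivalent).
O-A-E-G-N-O: 20+18+6+37+27 = 108
O-A-E-N-G-O: 20+18+33+37+17 = 125
O-A-G-E-N-O: 20+24+6+33+27 = 110
O-A-G-N-E-O: 20+24+37+33+23 = 137
O-A-N-E-G-O: 20+15+33+6+17 = 91
O-A-N-G-E-O: 20+15+37+6+23 = 101
O-E-A-G-N-O: 23+18+24+37+27 = 129
O-E-A-N-G-O: 23+18+15+37+17 = 110
O-E-G-A-N-O: 23+6+24+15+27 = 95
O-E-N-A-G-O: 23+33+15+24+17 = 112
O-G-A-E-N-O: 17+24+18+33+27 = 119
O-G-E-A-N-O: 17+6+18+15+27 = 83
The minimum is 83.
One optimal route: O → G → E → A → N → O (or its reverse).

83 miles — the shortest possible round trip.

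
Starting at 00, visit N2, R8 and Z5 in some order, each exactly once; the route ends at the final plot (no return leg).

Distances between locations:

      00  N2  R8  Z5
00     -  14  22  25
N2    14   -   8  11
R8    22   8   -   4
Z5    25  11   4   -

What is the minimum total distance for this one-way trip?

There are 3! = 6 possible orderings.
00→N2→R8→Z5: 14+8+4 = 26
00→N2→Z5→R8: 14+11+4 = 29
00→R8→N2→Z5: 22+8+11 = 41
00→R8→Z5→N2: 22+4+11 = 37
00→Z5→N2→R8: 25+11+8 = 44
00→Z5→R8→N2: 25+4+8 = 37
The minimum is 26.
One shortest path: 00 → N2 → R8 → Z5.

26 — the minimum one-way total.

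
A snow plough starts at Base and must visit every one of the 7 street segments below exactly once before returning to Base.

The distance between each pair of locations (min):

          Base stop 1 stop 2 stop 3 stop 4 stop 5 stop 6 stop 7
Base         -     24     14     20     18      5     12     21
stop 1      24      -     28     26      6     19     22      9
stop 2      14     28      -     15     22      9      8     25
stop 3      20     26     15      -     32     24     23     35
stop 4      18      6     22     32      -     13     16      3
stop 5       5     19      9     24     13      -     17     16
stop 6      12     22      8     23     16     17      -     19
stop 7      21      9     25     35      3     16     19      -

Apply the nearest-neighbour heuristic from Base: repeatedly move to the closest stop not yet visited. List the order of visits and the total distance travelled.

Nearest-neighbour total = 96 min; route Base → stop 5 → stop 2 → stop 6 → stop 4 → stop 7 → stop 1 → stop 3 → Base.

From Base: distances to unvisited — stop 5=5, stop 6=12, stop 2=14, stop 4=18, stop 3=20, stop 7=21, stop 1=24. Nearest is stop 5 (5).
From stop 5: distances to unvisited — stop 2=9, stop 4=13, stop 7=16, stop 6=17, stop 1=19, stop 3=24. Nearest is stop 2 (9).
From stop 2: distances to unvisited — stop 6=8, stop 3=15, stop 4=22, stop 7=25, stop 1=28. Nearest is stop 6 (8).
From stop 6: distances to unvisited — stop 4=16, stop 7=19, stop 1=22, stop 3=23. Nearest is stop 4 (16).
From stop 4: distances to unvisited — stop 7=3, stop 1=6, stop 3=32. Nearest is stop 7 (3).
From stop 7: distances to unvisited — stop 1=9, stop 3=35. Nearest is stop 1 (9).
From stop 1: distances to unvisited — stop 3=26. Nearest is stop 3 (26).
Return stop 3→Base: 20.
Total = 5 + 9 + 8 + 16 + 3 + 9 + 26 + 20 = 96.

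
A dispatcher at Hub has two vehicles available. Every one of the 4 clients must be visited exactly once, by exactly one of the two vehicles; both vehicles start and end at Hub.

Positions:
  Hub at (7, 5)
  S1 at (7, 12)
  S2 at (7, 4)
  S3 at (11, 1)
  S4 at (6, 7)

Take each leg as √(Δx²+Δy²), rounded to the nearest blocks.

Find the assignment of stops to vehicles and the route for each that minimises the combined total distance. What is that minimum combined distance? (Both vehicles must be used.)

Minimum combined distance: 26 blocks.

Try each way of splitting the stops between the two vehicles (each non-empty) and, for each split, find the best tour for each vehicle:
  {S1} + {S2, S3, S4}: 14 + 16 = 30
  {S2} + {S1, S3, S4}: 2 + 25 = 27
  {S1, S2} + {S3, S4}: 16 + 16 = 32
  {S3} + {S1, S2, S4}: 12 + 16 = 28
  {S1, S3} + {S2, S4}: 25 + 6 = 31
  {S2, S3} + {S1, S4}: 12 + 14 = 26
  … (7 splits in total)
Best: vehicle 1 Hub → S2 → S3 → Hub = 12; vehicle 2 Hub → S1 → S4 → Hub = 14; combined 26.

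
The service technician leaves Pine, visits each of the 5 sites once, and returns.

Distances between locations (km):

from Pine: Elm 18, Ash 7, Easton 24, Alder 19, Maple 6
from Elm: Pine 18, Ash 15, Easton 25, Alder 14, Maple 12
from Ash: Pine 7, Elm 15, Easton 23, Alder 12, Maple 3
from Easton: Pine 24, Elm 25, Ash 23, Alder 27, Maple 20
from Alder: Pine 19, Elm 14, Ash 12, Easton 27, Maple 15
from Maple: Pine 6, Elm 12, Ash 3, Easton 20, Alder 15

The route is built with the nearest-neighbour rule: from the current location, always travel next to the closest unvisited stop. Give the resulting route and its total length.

Nearest-neighbour total = 84 km; route Pine → Maple → Ash → Alder → Elm → Easton → Pine.

At Pine the remaining stops are Maple 6, Ash 7, Elm 18, Alder 19, Easton 24; go to Maple.
At Maple the remaining stops are Ash 3, Elm 12, Alder 15, Easton 20; go to Ash.
At Ash the remaining stops are Alder 12, Elm 15, Easton 23; go to Alder.
At Alder the remaining stops are Elm 14, Easton 27; go to Elm.
At Elm the remaining stops are Easton 25; go to Easton.
Return Easton→Pine: 24.
Total = 6 + 3 + 12 + 14 + 25 + 24 = 84.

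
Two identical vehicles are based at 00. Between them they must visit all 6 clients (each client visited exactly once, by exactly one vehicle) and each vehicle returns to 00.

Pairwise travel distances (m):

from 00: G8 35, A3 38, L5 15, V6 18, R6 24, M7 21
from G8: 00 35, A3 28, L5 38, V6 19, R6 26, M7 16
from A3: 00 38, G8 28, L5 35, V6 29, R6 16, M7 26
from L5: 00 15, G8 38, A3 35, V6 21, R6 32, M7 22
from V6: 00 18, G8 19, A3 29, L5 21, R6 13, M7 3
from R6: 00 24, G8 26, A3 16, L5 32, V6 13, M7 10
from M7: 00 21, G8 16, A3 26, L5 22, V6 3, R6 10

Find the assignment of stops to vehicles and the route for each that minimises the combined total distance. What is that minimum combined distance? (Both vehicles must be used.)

135 m — the smallest possible combined total.

There are 2^5 − 1 = 31 ways to divide the 6 stops into two non-empty groups. For each, the best each vehicle can do is its own shortest tour through its group:
  {G8} + {A3, L5, V6, R6, M7}: 70 + 97 = 167
  {A3} + {G8, L5, V6, R6, M7}: 76 + 105 = 181
  {G8, A3} + {L5, V6, R6, M7}: 101 + 73 = 174
  {L5} + {G8, A3, V6, R6, M7}: 30 + 105 = 135
  {G8, L5} + {A3, V6, R6, M7}: 88 + 85 = 173
  {A3, L5} + {G8, V6, R6, M7}: 88 + 87 = 175
  … (31 splits in total)
Best: vehicle 1 00 → L5 → 00 = 30; vehicle 2 00 → V6 → M7 → G8 → A3 → R6 → 00 = 105; combined 135.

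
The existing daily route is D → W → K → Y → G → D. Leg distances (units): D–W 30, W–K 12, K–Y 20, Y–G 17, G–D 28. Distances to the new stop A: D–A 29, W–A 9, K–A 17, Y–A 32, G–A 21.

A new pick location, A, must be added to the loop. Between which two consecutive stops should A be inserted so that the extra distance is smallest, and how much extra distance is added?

Insertion cost between consecutive stops i–j is d(i,A) + d(A,j) − d(i,j):
  between D and W: 29 + 9 − 30 = 8
  between W and K: 9 + 17 − 12 = 14
  between K and Y: 17 + 32 − 20 = 29
  between Y and G: 32 + 21 − 17 = 36
  between G and D: 21 + 29 − 28 = 22
Cheapest insertion is between D and W, adding 8.
New total = 107 + 8 = 115.

Adding 8 by placing A on the D–W leg.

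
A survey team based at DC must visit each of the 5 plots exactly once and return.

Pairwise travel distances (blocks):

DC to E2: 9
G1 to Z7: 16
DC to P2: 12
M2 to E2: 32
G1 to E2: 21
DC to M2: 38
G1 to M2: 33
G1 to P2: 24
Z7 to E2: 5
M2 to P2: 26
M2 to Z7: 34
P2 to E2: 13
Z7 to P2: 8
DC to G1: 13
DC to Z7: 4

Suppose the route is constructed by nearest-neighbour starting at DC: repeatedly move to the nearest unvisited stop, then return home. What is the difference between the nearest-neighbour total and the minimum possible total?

From DC: Z7=4, E2=9, P2=12, G1=13, M2=38 → choose Z7 (4).
From Z7: E2=5, P2=8, G1=16, M2=34 → choose E2 (5).
From E2: P2=13, G1=21, M2=32 → choose P2 (13).
From P2: G1=24, M2=26 → choose G1 (24).
From G1: M2=33 → choose M2 (33).
NN route DC → Z7 → E2 → P2 → G1 → M2 → DC costs 117.
Optimal: DC → G1 → M2 → P2 → Z7 → E2 → DC costs 94 (by enumerating all 60 distinct tours).
Excess = 117 − 94 = 23.

Excess over optimum: 23 blocks.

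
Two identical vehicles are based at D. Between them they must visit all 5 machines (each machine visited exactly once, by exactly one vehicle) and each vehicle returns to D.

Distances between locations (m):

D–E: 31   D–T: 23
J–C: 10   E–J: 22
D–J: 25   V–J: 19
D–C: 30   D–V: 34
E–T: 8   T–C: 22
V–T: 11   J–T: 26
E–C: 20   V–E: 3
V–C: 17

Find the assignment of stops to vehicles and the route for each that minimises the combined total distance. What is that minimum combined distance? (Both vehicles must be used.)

Try each way of splitting the stops between the two vehicles (each non-empty) and, for each split, find the best tour for each vehicle:
  {V} + {E, J, T, C}: 68 + 86 = 154
  {E} + {V, J, T, C}: 62 + 86 = 148
  {V, E} + {J, T, C}: 68 + 80 = 148
  {J} + {V, E, T, C}: 50 + 81 = 131
  {V, J} + {E, T, C}: 78 + 81 = 159
  {E, J} + {V, T, C}: 78 + 81 = 159
  … (15 splits in total)
Best: vehicle 1 D → J → D = 50; vehicle 2 D → T → E → V → C → D = 81; combined 131.

Minimum combined distance: 131 m.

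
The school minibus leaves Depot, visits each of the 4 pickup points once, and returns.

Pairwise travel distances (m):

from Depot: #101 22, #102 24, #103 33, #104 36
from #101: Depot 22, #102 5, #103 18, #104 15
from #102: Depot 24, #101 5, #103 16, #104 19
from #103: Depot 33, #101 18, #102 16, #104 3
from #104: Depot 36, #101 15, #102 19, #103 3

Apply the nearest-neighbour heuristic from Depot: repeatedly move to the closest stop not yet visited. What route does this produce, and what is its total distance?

From Depot: distances to unvisited — #101=22, #102=24, #103=33, #104=36. Nearest is #101 (22).
From #101: distances to unvisited — #102=5, #104=15, #103=18. Nearest is #102 (5).
From #102: distances to unvisited — #103=16, #104=19. Nearest is #103 (16).
From #103: distances to unvisited — #104=3. Nearest is #104 (3).
Return #104→Depot: 36.
Total = 22 + 5 + 16 + 3 + 36 = 82.

Nearest-neighbour total = 82 m; route Depot → #101 → #102 → #103 → #104 → Depot.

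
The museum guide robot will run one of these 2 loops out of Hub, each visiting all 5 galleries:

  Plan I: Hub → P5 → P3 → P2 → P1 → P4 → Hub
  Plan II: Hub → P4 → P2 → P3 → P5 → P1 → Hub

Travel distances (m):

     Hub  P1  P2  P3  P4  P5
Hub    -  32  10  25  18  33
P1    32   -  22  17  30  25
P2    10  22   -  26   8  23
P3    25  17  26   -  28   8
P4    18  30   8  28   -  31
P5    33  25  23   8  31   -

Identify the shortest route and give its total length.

117 m — Plan II is the shortest.

Plan I: 33 + 8 + 26 + 22 + 30 + 18 = 137
Plan II: 18 + 8 + 26 + 8 + 25 + 32 = 117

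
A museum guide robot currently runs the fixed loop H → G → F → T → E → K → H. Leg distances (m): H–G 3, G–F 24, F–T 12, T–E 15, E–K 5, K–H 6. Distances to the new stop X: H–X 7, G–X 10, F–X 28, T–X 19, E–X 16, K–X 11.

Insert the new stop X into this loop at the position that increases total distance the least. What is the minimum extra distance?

Insertion cost between consecutive stops i–j is d(i,X) + d(X,j) − d(i,j):
  between H and G: 7 + 10 − 3 = 14
  between G and F: 10 + 28 − 24 = 14
  between F and T: 28 + 19 − 12 = 35
  between T and E: 19 + 16 − 15 = 20
  between E and K: 16 + 11 − 5 = 22
  between K and H: 11 + 7 − 6 = 12
Cheapest insertion is between K and H, adding 12.
New total = 65 + 12 = 77.

+12 m — insert X between K and H.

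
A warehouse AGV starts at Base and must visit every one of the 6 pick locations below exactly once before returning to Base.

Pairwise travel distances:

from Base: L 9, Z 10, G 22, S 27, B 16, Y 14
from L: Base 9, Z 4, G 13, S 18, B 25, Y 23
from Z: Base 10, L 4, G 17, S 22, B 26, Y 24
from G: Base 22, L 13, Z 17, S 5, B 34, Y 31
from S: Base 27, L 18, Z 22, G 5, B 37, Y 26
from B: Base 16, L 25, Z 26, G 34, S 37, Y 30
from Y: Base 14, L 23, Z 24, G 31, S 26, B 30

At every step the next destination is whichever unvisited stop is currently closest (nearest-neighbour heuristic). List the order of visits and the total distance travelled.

At Base the remaining stops are L 9, Z 10, Y 14, B 16, G 22, S 27; go to L.
At L the remaining stops are Z 4, G 13, S 18, Y 23, B 25; go to Z.
At Z the remaining stops are G 17, S 22, Y 24, B 26; go to G.
At G the remaining stops are S 5, Y 31, B 34; go to S.
At S the remaining stops are Y 26, B 37; go to Y.
At Y the remaining stops are B 30; go to B.
Return B→Base: 16.
Total = 9 + 4 + 17 + 5 + 26 + 30 + 16 = 107.

Nearest-neighbour total = 107; route Base → L → Z → G → S → Y → B → Base.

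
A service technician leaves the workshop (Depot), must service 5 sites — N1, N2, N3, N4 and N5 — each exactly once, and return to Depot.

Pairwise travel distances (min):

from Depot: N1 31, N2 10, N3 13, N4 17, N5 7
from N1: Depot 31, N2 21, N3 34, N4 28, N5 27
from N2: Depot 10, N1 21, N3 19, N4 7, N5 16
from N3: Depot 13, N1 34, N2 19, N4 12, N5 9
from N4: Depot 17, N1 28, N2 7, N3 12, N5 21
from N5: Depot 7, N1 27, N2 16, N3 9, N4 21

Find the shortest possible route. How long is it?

Minimum total distance: 87 min.

There are 60 distinct closed tours to check (reversals are equivalent).
Depot→N1→N2→N3→N4→N5→Depot: 31+21+19+12+21+7 = 111
Depot→N1→N2→N3→N5→N4→Depot: 31+21+19+9+21+17 = 118
Depot→N1→N2→N4→N3→N5→Depot: 31+21+7+12+9+7 = 87
Depot→N1→N2→N4→N5→N3→Depot: 31+21+7+21+9+13 = 102
Depot→N1→N2→N5→N3→N4→Depot: 31+21+16+9+12+17 = 106
Depot→N1→N2→N5→N4→N3→Depot: 31+21+16+21+12+13 = 114
Depot→N1→N3→N2→N4→N5→Depot: 31+34+19+7+21+7 = 119
Depot→N1→N3→N2→N5→N4→Depot: 31+34+19+16+21+17 = 138
Depot→N1→N3→N4→N2→N5→Depot: 31+34+12+7+16+7 = 107
Depot→N1→N3→N4→N5→N2→Depot: 31+34+12+21+16+10 = 124
Depot→N1→N3→N5→N2→N4→Depot: 31+34+9+16+7+17 = 114
Depot→N1→N3→N5→N4→N2→Depot: 31+34+9+21+7+10 = 112
Depot→N1→N4→N2→N3→N5→Depot: 31+28+7+19+9+7 = 101
Depot→N1→N4→N2→N5→N3→Depot: 31+28+7+16+9+13 = 104
… (46 more)
The minimum is 87.
One optimal route: Depot → N1 → N2 → N4 → N3 → N5 → Depot (or its reverse).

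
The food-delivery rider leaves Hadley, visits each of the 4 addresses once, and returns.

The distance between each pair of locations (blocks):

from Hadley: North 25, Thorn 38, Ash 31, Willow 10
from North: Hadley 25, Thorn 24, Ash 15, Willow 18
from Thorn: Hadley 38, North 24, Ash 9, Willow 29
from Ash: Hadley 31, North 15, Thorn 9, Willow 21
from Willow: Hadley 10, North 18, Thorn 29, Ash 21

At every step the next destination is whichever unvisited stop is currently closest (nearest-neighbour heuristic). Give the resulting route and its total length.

Nearest-neighbour total = 90 blocks; route Hadley → Willow → North → Ash → Thorn → Hadley.

At Hadley the remaining stops are Willow 10, North 25, Ash 31, Thorn 38; go to Willow.
At Willow the remaining stops are North 18, Ash 21, Thorn 29; go to North.
At North the remaining stops are Ash 15, Thorn 24; go to Ash.
At Ash the remaining stops are Thorn 9; go to Thorn.
Return Thorn→Hadley: 38.
Total = 10 + 18 + 15 + 9 + 38 = 90.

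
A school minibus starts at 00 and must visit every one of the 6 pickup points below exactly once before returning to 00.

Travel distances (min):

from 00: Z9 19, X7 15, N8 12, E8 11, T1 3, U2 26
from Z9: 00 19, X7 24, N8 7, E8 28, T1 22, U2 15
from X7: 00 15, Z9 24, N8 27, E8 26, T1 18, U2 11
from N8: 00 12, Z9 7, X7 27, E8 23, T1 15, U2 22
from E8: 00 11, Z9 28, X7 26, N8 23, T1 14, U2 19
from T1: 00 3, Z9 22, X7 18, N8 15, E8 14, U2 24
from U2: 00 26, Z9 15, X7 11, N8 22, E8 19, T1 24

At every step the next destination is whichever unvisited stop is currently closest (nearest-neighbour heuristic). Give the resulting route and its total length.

90 min along 00 → T1 → E8 → U2 → X7 → Z9 → N8 → 00.

00 → [T1:3 / E8:11 / N8:12 / X7:15 / Z9:19 / U2:26] → T1 (3)
T1 → [E8:14 / N8:15 / X7:18 / Z9:22 / U2:24] → E8 (14)
E8 → [U2:19 / N8:23 / X7:26 / Z9:28] → U2 (19)
U2 → [X7:11 / Z9:15 / N8:22] → X7 (11)
X7 → [Z9:24 / N8:27] → Z9 (24)
Z9 → [N8:7] → N8 (7)
Return N8→00: 12.
Total = 3 + 14 + 19 + 11 + 24 + 7 + 12 = 90.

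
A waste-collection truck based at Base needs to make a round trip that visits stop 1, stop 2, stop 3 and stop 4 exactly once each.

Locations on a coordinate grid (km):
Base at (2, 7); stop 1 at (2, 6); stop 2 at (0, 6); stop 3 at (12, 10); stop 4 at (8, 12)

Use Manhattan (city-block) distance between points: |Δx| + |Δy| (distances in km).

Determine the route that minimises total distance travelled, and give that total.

Shortest round trip = 36 km.

There are 12 distinct closed tours to check (reversals are equivalent).
Base - stop 1 - stop 2 - stop 3 - stop 4 - Base: 1+2+16+6+11 = 36
Base - stop 1 - stop 2 - stop 4 - stop 3 - Base: 1+2+14+6+13 = 36
Base - stop 1 - stop 3 - stop 2 - stop 4 - Base: 1+14+16+14+11 = 56
Base - stop 1 - stop 3 - stop 4 - stop 2 - Base: 1+14+6+14+3 = 38
Base - stop 1 - stop 4 - stop 2 - stop 3 - Base: 1+12+14+16+13 = 56
Base - stop 1 - stop 4 - stop 3 - stop 2 - Base: 1+12+6+16+3 = 38
Base - stop 2 - stop 1 - stop 3 - stop 4 - Base: 3+2+14+6+11 = 36
Base - stop 2 - stop 1 - stop 4 - stop 3 - Base: 3+2+12+6+13 = 36
Base - stop 2 - stop 3 - stop 1 - stop 4 - Base: 3+16+14+12+11 = 56
Base - stop 2 - stop 4 - stop 1 - stop 3 - Base: 3+14+12+14+13 = 56
Base - stop 3 - stop 1 - stop 2 - stop 4 - Base: 13+14+2+14+11 = 54
Base - stop 3 - stop 2 - stop 1 - stop 4 - Base: 13+16+2+12+11 = 54
The minimum is 36.
One optimal route: Base → stop 1 → stop 2 → stop 3 → stop 4 → Base (or its reverse).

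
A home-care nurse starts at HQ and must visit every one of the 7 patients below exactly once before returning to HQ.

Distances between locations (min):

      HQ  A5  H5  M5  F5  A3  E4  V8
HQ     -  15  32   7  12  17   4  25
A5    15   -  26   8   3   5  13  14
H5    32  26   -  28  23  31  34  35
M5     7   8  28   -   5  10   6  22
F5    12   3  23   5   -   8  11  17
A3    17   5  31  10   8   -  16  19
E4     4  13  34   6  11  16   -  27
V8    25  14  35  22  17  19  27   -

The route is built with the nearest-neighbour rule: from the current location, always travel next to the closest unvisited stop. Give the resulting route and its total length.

109 min along HQ → E4 → M5 → F5 → A5 → A3 → V8 → H5 → HQ.

At HQ the remaining stops are E4 4, M5 7, F5 12, A5 15, A3 17, V8 25, H5 32; go to E4.
At E4 the remaining stops are M5 6, F5 11, A5 13, A3 16, V8 27, H5 34; go to M5.
At M5 the remaining stops are F5 5, A5 8, A3 10, V8 22, H5 28; go to F5.
At F5 the remaining stops are A5 3, A3 8, V8 17, H5 23; go to A5.
At A5 the remaining stops are A3 5, V8 14, H5 26; go to A3.
At A3 the remaining stops are V8 19, H5 31; go to V8.
At V8 the remaining stops are H5 35; go to H5.
Return H5→HQ: 32.
Total = 4 + 6 + 5 + 3 + 5 + 19 + 35 + 32 = 109.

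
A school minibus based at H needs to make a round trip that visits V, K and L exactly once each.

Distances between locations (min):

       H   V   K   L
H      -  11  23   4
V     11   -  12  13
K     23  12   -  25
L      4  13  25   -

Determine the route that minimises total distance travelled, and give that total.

There are 3 distinct closed tours to check (reversals are equivalent).
H→V→K→L→H: 11+12+25+4 = 52
H→V→L→K→H: 11+13+25+23 = 72
H→K→V→L→H: 23+12+13+4 = 52
The minimum is 52.
One optimal route: H → V → K → L → H (or its reverse).

52 min — the shortest possible round trip.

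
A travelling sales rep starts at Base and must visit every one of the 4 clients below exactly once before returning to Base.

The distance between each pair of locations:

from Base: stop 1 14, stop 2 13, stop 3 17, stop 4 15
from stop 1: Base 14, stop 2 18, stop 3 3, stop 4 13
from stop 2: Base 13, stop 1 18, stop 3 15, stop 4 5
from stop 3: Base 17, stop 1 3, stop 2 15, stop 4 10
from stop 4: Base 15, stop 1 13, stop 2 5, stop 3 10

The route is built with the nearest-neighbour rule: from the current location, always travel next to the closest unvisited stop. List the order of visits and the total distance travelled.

From Base: distances to unvisited — stop 2=13, stop 1=14, stop 4=15, stop 3=17. Nearest is stop 2 (13).
From stop 2: distances to unvisited — stop 4=5, stop 3=15, stop 1=18. Nearest is stop 4 (5).
From stop 4: distances to unvisited — stop 3=10, stop 1=13. Nearest is stop 3 (10).
From stop 3: distances to unvisited — stop 1=3. Nearest is stop 1 (3).
Return stop 1→Base: 14.
Total = 13 + 5 + 10 + 3 + 14 = 45.

Nearest-neighbour total = 45; route Base → stop 2 → stop 4 → stop 3 → stop 1 → Base.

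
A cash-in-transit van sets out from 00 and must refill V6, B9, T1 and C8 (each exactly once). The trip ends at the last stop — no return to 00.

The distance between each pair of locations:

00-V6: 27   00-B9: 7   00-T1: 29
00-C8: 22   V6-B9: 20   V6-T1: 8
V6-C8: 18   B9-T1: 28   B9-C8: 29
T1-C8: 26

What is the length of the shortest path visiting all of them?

There are 4! = 24 possible orderings.
00 - V6 - B9 - T1 - C8: 27+20+28+26 = 101
00 - V6 - B9 - C8 - T1: 27+20+29+26 = 102
00 - V6 - T1 - B9 - C8: 27+8+28+29 = 92
00 - V6 - T1 - C8 - B9: 27+8+26+29 = 90
00 - V6 - C8 - B9 - T1: 27+18+29+28 = 102
00 - V6 - C8 - T1 - B9: 27+18+26+28 = 99
00 - B9 - V6 - T1 - C8: 7+20+8+26 = 61
00 - B9 - V6 - C8 - T1: 7+20+18+26 = 71
00 - B9 - T1 - V6 - C8: 7+28+8+18 = 61
00 - B9 - T1 - C8 - V6: 7+28+26+18 = 79
00 - B9 - C8 - V6 - T1: 7+29+18+8 = 62
00 - B9 - C8 - T1 - V6: 7+29+26+8 = 70
00 - T1 - V6 - B9 - C8: 29+8+20+29 = 86
00 - T1 - V6 - C8 - B9: 29+8+18+29 = 84
… (10 more)
The minimum is 61.
One shortest path: 00 → B9 → V6 → T1 → C8.

Shortest open route: 61.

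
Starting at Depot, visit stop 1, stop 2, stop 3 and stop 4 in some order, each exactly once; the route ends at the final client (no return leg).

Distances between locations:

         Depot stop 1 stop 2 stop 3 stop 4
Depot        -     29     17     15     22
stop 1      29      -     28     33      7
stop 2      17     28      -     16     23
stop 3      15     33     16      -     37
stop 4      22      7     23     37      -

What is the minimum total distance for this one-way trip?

There are 4! = 24 possible orderings.
Depot → stop 1 → stop 2 → stop 3 → stop 4: 29+28+16+37 = 110
Depot → stop 1 → stop 2 → stop 4 → stop 3: 29+28+23+37 = 117
Depot → stop 1 → stop 3 → stop 2 → stop 4: 29+33+16+23 = 101
Depot → stop 1 → stop 3 → stop 4 → stop 2: 29+33+37+23 = 122
Depot → stop 1 → stop 4 → stop 2 → stop 3: 29+7+23+16 = 75
Depot → stop 1 → stop 4 → stop 3 → stop 2: 29+7+37+16 = 89
Depot → stop 2 → stop 1 → stop 3 → stop 4: 17+28+33+37 = 115
Depot → stop 2 → stop 1 → stop 4 → stop 3: 17+28+7+37 = 89
Depot → stop 2 → stop 3 → stop 1 → stop 4: 17+16+33+7 = 73
Depot → stop 2 → stop 3 → stop 4 → stop 1: 17+16+37+7 = 77
Depot → stop 2 → stop 4 → stop 1 → stop 3: 17+23+7+33 = 80
Depot → stop 2 → stop 4 → stop 3 → stop 1: 17+23+37+33 = 110
Depot → stop 3 → stop 1 → stop 2 → stop 4: 15+33+28+23 = 99
Depot → stop 3 → stop 1 → stop 4 → stop 2: 15+33+7+23 = 78
… (10 more)
Depot → stop 3 → stop 2 → stop 4 → stop 1: 15+16+23+7 = 61  ← best
The minimum is 61.
One shortest path: Depot → stop 3 → stop 2 → stop 4 → stop 1.

Shortest open route: 61.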